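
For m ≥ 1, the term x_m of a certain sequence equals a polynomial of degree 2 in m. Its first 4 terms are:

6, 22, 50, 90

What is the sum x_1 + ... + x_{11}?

2926

1st diffs: 16, 28, 40.
2nd diffs: 12, 12 (constant).
Newton forward-difference form: x_m = 6 + 16·C(m-1,1) + 12·C(m-1,2).
Continuing: …, 142, 206, 282, 370, …, x_{11} = 706.
Summing m = 1..11 (11 terms) gives 2926.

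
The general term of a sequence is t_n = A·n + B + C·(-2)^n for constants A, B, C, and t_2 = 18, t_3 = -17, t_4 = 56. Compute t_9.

-1523

At n = 2, 3, 4: 2A + B + 4C = 18; 3A + B - 8C = -17; 4A + B + 16C = 56.
Subtracting the first from the second: A - 12C = -35.
Subtracting the second from the third: A + 24C = 73.
Solving: C = 3, A = 1, then B = 4.
Hence t_9 = 1·9 + 4 + 3·(-512) = -1523.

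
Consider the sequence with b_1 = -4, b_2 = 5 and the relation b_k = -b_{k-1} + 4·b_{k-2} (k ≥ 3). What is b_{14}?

557185

Compute successive terms:
b_3 = -21  b_4 = 41  b_5 = -125  …  b_{11} = -33285  b_{12} = 84809  b_{13} = -217949  b_{14} = 557185.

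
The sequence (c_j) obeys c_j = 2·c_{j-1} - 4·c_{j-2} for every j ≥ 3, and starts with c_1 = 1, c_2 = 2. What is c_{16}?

-32768

c_3 = 0, c_4 = -8, c_5 = -16, …, c_{13} = 4096, c_{14} = 8192, c_{15} = 0, c_{16} = -32768.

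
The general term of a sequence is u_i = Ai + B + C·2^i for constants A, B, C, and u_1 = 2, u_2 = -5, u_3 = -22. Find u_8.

Plug in i = 1, 2, 3: A + B + 2C = 2; 2A + B + 4C = -5; 3A + B + 8C = -22.
Subtracting the first from the second: A + 2C = -7.
Subtracting the second from the third: A + 4C = -17.
Solving: C = -5, A = 3, then B = 9.
Therefore u_8 = 24 + 9 + (-5)·256 = -1247.

-1247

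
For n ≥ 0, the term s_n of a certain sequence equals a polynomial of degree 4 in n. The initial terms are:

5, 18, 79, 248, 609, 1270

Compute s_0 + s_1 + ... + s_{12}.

88595

1st diffs: 13, 61, 169, 361, 661.
2nd diffs: 48, 108, 192, 300.
3rd diffs: 60, 84, 108.
4th diffs: 24, 24 (constant).
Newton forward-difference form: s_n = 5 + 13·C(n,1) + 48·C(n,2) + 60·C(n,3) + 24·C(n,4).
Continuing: …, 2363, 4044, 6493, 9914, …, s_{12} = 28409.
Summing n = 0..12 (13 terms) gives 88595.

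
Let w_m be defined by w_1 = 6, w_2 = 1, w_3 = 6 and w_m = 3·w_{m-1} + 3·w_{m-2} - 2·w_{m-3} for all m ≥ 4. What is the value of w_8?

1975

Iterate the recurrence:
w_4 = 9, w_5 = 43, w_6 = 144, w_7 = 543, w_8 = 1975.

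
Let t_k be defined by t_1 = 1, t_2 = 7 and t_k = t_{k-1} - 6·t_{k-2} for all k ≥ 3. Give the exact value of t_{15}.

468001

Step forward from the initial values:
t_3 = 1; t_4 = -41; t_5 = -47; …; t_{12} = 18199; t_{13} = -115439; t_{14} = -224633; t_{15} = 468001.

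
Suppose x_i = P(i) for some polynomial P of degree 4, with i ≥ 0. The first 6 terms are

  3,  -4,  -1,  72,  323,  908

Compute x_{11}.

1st diffs: -7, 3, 73, 251, 585.
2nd diffs: 10, 70, 178, 334.
3rd diffs: 60, 108, 156.
4th diffs: 48, 48 (constant).
So x_i = 2i^4 - 2i^3 - 3i^2 - 4i + 3.
Evaluating at i = 11 gives x_{11} = 26216.

26216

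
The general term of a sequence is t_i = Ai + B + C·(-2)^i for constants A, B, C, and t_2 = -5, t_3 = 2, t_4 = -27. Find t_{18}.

The three given values yield: 2A + B + 4C = -5; 3A + B - 8C = 2; 4A + B + 16C = -27.
Subtracting the first from the second: A - 12C = 7.
Subtracting the second from the third: A + 24C = -29.
Solving: C = -1, A = -5, then B = 9.
Hence t_{18} = -5·18 + 9 + (-1)·262144 = -262225.

-262225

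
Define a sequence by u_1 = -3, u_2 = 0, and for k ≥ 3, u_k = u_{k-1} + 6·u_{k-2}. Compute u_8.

Iterate the recurrence:
u_3 = -18;  u_4 = -18;  u_5 = -126;  u_6 = -234;  u_7 = -990;  u_8 = -2394.
(Characteristic roots are 3 and -2.)

-2394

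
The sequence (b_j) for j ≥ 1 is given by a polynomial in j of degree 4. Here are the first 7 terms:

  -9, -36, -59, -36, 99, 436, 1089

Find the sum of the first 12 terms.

1st diffs: -27, -23, 23, 135, 337, 653.
2nd diffs: 4, 46, 112, 202, 316.
3rd diffs: 42, 66, 90, 114.
4th diffs: 24, 24, 24 (constant).
So b_j = j^4 - 3j^3 - 5j^2 - 6j + 4.
Continuing: …, 2196, 3919, 6444, 9981, …, b_{12} = 14764.
Summing j = 1..12 (12 terms) gives 38788.

38788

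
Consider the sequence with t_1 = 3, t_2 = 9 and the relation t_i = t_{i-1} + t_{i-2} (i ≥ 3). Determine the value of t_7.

Applying the relation repeatedly:
t_3 = 12; t_4 = 21; t_5 = 33; t_6 = 54; t_7 = 87.

87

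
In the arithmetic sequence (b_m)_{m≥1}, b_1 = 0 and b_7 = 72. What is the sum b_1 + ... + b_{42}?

Common difference d = (72 - 0) / (7 - 1) = 12.
b_m = 0 + (m - 1)·12.
b_{42} = 492; S = 42·(0 + 492)/2 = 10332.

10332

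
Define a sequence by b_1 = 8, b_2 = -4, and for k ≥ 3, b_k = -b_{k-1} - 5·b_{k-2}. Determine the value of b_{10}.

-10024

Iterate the recurrence:
b_3 = -36, b_4 = 56, b_5 = 124, b_6 = -404, b_7 = -216, b_8 = 2236, b_9 = -1156, b_{10} = -10024.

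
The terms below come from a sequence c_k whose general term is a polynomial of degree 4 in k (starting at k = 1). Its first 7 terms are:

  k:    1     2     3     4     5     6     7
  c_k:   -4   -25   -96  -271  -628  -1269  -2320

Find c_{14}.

-36781

1st diffs: -21, -71, -175, -357, -641, -1051.
2nd diffs: -50, -104, -182, -284, -410.
3rd diffs: -54, -78, -102, -126.
4th diffs: -24, -24, -24 (constant).
Newton forward-difference form: c_k = -4 + (-21)·C(k-1,1) + (-50)·C(k-1,2) + (-54)·C(k-1,3) + (-24)·C(k-1,4).
At k = 14: k-1 = 13, so c_{14} = -4 - 273 - 3900 - 15444 - 17160 = -36781.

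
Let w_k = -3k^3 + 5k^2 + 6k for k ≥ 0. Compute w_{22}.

-29392

w_{22} = -3·22^3 + 5·22^2 + 6·22 = -29392.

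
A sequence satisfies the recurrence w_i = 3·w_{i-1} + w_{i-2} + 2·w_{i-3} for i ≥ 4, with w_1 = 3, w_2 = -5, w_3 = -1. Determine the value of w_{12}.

-92367

Applying the relation repeatedly:
w_4 = -2;  w_5 = -17;  w_6 = -55;  w_7 = -186;  w_8 = -647;  w_9 = -2237;  w_{10} = -7730;  w_{11} = -26721;  w_{12} = -92367.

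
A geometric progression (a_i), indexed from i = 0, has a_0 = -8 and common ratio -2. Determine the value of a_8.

-2048

a_i = (-8)·(-2)^(i-0).
a_8 = (-8)·(-2)^8 = -2048.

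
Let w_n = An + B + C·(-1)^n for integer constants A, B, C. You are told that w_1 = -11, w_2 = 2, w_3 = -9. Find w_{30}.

At n = 1, 2, 3: A + B - C = -11; 2A + B + C = 2; 3A + B - C = -9.
Subtracting the first from the second: A + 2C = 13.
Subtracting the second from the third: A - 2C = -11.
Solving: C = 6, A = 1, then B = -6.
So w_n = 1·n + (-6) + 6·(-1)^n; at n=30 this is 30.

30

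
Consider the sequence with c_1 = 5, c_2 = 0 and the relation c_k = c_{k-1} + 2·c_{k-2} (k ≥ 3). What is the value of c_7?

Step forward from the initial values:
c_3 = 10  c_4 = 10  c_5 = 30  c_6 = 50  c_7 = 110.
(Characteristic roots are 2 and -1.)

110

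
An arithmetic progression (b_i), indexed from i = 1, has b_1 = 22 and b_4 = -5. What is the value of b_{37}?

-302

Common difference d = (-5 - 22) / (4 - 1) = -9.
b_i = 22 + (i - 1)·(-9).
b_{37} = 22 + 36·(-9) = -302.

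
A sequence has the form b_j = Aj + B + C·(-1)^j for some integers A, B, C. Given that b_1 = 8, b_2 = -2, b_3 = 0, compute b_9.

-24

Write the equations: A + B - C = 8; 2A + B + C = -2; 3A + B - C = 0.
Subtracting the first from the second: A + 2C = -10.
Subtracting the second from the third: A - 2C = 2.
Solving: C = -3, A = -4, then B = 9.
So b_j = -4·j + 9 + (-3)·(-1)^j; at j=9 this is -24.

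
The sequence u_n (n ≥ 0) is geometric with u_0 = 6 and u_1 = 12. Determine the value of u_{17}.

786432

Common ratio r = 2.
u_n = 6·2^(n-0).
u_{17} = 6·2^17 = 786432.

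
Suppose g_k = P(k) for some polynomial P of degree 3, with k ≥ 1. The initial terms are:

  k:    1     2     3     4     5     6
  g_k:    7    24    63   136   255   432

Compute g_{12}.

1st diffs: 17, 39, 73, 119, 177.
2nd diffs: 22, 34, 46, 58.
3rd diffs: 12, 12, 12 (constant).
Newton forward-difference form: g_k = 7 + 17·C(k-1,1) + 22·C(k-1,2) + 12·C(k-1,3).
At k = 12: k-1 = 11, so g_{12} = 7 + 187 + 1210 + 1980 = 3384.

3384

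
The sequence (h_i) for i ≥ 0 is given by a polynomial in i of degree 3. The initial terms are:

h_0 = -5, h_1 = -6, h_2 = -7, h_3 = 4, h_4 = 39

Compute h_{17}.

8138

1st diffs: -1, -1, 11, 35.
2nd diffs: 0, 12, 24.
3rd diffs: 12, 12 (constant).
Newton forward-difference form: h_i = -5 + (-1)·C(i,1) + 12·C(i,3).
At i = 17: i = 17, so h_{17} = -5 - 17 + 8160 = 8138.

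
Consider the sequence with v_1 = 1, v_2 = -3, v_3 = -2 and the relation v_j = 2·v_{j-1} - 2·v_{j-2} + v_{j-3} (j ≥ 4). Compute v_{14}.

-3

v_4 = 3; v_5 = 7; v_6 = 6; …; v_{11} = 7; v_{12} = 6; v_{13} = 1; v_{14} = -3.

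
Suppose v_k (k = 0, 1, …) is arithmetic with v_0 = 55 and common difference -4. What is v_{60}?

v_k = 55 + (k - 0)·(-4).
v_{60} = 55 + 60·(-4) = -185.

-185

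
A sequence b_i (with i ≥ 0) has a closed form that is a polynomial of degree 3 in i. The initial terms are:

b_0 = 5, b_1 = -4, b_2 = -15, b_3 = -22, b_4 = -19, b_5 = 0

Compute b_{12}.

1st diffs: -9, -11, -7, 3, 19.
2nd diffs: -2, 4, 10, 16.
3rd diffs: 6, 6, 6 (constant).
Newton forward-difference form: b_i = 5 + (-9)·C(i,1) + (-2)·C(i,2) + 6·C(i,3).
At i = 12: i = 12, so b_{12} = 5 - 108 - 132 + 1320 = 1085.

1085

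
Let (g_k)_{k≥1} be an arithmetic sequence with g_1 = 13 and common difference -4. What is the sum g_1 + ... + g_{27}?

g_k = 13 + (k - 1)·(-4).
g_{27} = -91; S = 27·(13 + (-91))/2 = -1053.

-1053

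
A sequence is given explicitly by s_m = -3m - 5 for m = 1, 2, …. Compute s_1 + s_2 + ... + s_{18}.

Over m = 1..18: Σm = 171.
Total = (-3)·171 + (-5)·18 = -603.

-603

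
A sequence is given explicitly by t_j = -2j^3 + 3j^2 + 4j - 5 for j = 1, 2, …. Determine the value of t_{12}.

t_{12} = -2·12^3 + 3·12^2 + 4·12 - 5 = -2981.

-2981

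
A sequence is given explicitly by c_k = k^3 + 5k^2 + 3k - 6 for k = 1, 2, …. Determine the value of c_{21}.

c_{21} = 1·21^3 + 5·21^2 + 3·21 - 6 = 11523.

11523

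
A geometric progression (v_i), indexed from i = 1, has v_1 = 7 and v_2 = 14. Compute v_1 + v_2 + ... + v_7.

Common ratio r = 2.
v_i = 7·2^(i-1).
S = 7·(2^7 - 1)/(2 - 1) = 7·(128 - 1)/(1) = 889.

889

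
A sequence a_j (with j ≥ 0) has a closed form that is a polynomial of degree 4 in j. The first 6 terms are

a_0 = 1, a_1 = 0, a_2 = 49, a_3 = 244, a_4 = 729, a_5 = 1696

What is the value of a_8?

1st diffs: -1, 49, 195, 485, 967.
2nd diffs: 50, 146, 290, 482.
3rd diffs: 96, 144, 192.
4th diffs: 48, 48 (constant).
Newton forward-difference form: a_j = 1 + (-1)·C(j,1) + 50·C(j,2) + 96·C(j,3) + 48·C(j,4).
At j = 8: j = 8, so a_8 = 1 - 8 + 1400 + 5376 + 3360 = 10129.

10129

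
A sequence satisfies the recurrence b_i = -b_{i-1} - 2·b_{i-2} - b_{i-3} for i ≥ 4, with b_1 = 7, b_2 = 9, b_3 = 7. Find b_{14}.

Iterate the recurrence:
b_4 = -32;  b_5 = 9;  b_6 = 48;  …;  b_{11} = -196;  b_{12} = -65;  b_{13} = 372;  b_{14} = -46.

-46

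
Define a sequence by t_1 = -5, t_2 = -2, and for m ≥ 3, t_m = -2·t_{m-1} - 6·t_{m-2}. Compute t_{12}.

89728

Step forward from the initial values:
t_3 = 34, t_4 = -56, t_5 = -92, t_6 = 520, t_7 = -488, t_8 = -2144, t_9 = 7216, t_{10} = -1568, t_{11} = -40160, t_{12} = 89728.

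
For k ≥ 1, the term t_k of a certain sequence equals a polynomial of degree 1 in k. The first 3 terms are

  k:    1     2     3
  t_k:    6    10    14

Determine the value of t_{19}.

1st diffs: 4, 4 (constant).
So t_k = 4k + 2.
Evaluating at k = 19 gives t_{19} = 78.

78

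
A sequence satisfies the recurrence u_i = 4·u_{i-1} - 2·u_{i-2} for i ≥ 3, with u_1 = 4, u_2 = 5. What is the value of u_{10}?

Iterate the recurrence:
u_3 = 12  u_4 = 38  u_5 = 128  u_6 = 436  u_7 = 1488  u_8 = 5080  u_9 = 17344  u_{10} = 59216.

59216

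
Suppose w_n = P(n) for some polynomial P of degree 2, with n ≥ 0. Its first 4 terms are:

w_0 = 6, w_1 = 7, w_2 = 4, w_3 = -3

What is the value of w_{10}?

1st diffs: 1, -3, -7.
2nd diffs: -4, -4 (constant).
Newton forward-difference form: w_n = 6 + 1·C(n,1) + (-4)·C(n,2).
At n = 10: n = 10, so w_{10} = 6 + 10 - 180 = -164.

-164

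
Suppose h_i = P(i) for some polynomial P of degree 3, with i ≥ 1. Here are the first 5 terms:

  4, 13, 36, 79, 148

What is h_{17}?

5188

1st diffs: 9, 23, 43, 69.
2nd diffs: 14, 20, 26.
3rd diffs: 6, 6 (constant).
Newton forward-difference form: h_i = 4 + 9·C(i-1,1) + 14·C(i-1,2) + 6·C(i-1,3).
At i = 17: i-1 = 16, so h_{17} = 4 + 144 + 1680 + 3360 = 5188.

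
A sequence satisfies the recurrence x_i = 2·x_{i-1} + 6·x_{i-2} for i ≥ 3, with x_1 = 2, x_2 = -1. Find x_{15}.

Step forward from the initial values:
x_3 = 10; x_4 = 14; x_5 = 88; …; x_{12} = 654560; x_{13} = 2388352; x_{14} = 8704064; x_{15} = 31738240.

31738240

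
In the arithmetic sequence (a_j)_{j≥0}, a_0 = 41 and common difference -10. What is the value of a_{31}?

a_j = 41 + (j - 0)·(-10).
a_{31} = 41 + 31·(-10) = -269.

-269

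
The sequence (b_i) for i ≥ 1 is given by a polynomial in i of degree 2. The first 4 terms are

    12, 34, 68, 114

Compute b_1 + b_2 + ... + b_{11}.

1st diffs: 22, 34, 46.
2nd diffs: 12, 12 (constant).
Newton forward-difference form: b_i = 12 + 22·C(i-1,1) + 12·C(i-1,2).
Continuing: …, 172, 242, 324, 418, …, b_{11} = 772.
Summing i = 1..11 (11 terms) gives 3322.

3322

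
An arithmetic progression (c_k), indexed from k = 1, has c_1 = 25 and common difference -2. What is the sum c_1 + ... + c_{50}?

-1200

c_k = 25 + (k - 1)·(-2).
c_{50} = -73; S = 50·(25 + (-73))/2 = -1200.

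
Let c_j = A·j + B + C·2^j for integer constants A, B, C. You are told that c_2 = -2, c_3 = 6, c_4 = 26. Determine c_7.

350

Plug in j = 2, 3, 4: 2A + B + 4C = -2; 3A + B + 8C = 6; 4A + B + 16C = 26.
Subtracting the first from the second: A + 4C = 8.
Subtracting the second from the third: A + 8C = 20.
Solving: C = 3, A = -4, then B = -6.
Hence c_7 = -4·7 + (-6) + 3·128 = 350.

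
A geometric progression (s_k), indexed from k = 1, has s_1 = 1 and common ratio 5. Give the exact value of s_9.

s_k = 1·5^(k-1).
s_9 = 1·5^8 = 390625.

390625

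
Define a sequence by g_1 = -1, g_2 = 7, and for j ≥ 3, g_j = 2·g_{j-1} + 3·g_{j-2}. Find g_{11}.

g_3 = 11; g_4 = 43; g_5 = 119; g_6 = 367; g_7 = 1091; g_8 = 3283; g_9 = 9839; g_{10} = 29527; g_{11} = 88571.
(Characteristic roots are 3 and -1.)

88571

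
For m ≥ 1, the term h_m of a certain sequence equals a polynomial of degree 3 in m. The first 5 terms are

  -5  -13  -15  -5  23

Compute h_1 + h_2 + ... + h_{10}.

1570

1st diffs: -8, -2, 10, 28.
2nd diffs: 6, 12, 18.
3rd diffs: 6, 6 (constant).
Newton forward-difference form: h_m = -5 + (-8)·C(m-1,1) + 6·C(m-1,2) + 6·C(m-1,3).
Continuing: …, 75, 157, 275, 435, …, h_{10} = 643.
Summing m = 1..10 (10 terms) gives 1570.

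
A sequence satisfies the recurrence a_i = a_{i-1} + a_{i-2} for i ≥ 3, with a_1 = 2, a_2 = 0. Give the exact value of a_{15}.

Applying the relation repeatedly:
a_3 = 2;  a_4 = 2;  a_5 = 4;  …;  a_{12} = 110;  a_{13} = 178;  a_{14} = 288;  a_{15} = 466.

466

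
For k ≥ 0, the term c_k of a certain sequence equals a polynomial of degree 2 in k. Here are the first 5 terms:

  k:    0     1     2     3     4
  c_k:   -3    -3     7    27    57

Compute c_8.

1st diffs: 0, 10, 20, 30.
2nd diffs: 10, 10, 10 (constant).
Newton forward-difference form: c_k = -3 + 10·C(k,2).
At k = 8: k = 8, so c_8 = -3 + 280 = 277.

277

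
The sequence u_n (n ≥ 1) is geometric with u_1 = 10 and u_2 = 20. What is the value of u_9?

Common ratio r = 2.
u_n = 10·2^(n-1).
u_9 = 10·2^8 = 2560.

2560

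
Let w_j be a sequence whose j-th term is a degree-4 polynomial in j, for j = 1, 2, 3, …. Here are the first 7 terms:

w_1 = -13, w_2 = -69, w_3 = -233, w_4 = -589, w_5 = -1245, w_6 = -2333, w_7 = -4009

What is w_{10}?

1st diffs: -56, -164, -356, -656, -1088, -1676.
2nd diffs: -108, -192, -300, -432, -588.
3rd diffs: -84, -108, -132, -156.
4th diffs: -24, -24, -24 (constant).
So w_j = -j^4 - 4j^3 - 5j^2 + 2j - 5.
Evaluating at j = 10 gives w_{10} = -14485.

-14485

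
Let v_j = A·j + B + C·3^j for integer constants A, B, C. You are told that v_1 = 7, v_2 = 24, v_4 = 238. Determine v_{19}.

Write the equations: A + B + 3C = 7; 2A + B + 9C = 24; 4A + B + 81C = 238.
Subtracting the first from the second: A + 6C = 17.
Subtracting the second from the third: 2A + 72C = 214.
Solving: C = 3, A = -1, then B = -1.
So v_j = -1·j + (-1) + 3·3^j; at j=19 this is 3486784381.

3486784381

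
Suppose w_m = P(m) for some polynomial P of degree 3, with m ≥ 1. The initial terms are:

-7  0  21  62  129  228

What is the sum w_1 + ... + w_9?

2121

1st diffs: 7, 21, 41, 67, 99.
2nd diffs: 14, 20, 26, 32.
3rd diffs: 6, 6, 6 (constant).
Newton forward-difference form: w_m = -7 + 7·C(m-1,1) + 14·C(m-1,2) + 6·C(m-1,3).
Continuing: 365, 546, 777.
Summing m = 1..9 (9 terms) gives 2121.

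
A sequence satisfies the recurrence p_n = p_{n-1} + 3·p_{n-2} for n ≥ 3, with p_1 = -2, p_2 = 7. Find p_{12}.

p_3 = 1  p_4 = 22  p_5 = 25  p_6 = 91  p_7 = 166  p_8 = 439  p_9 = 937  p_{10} = 2254  p_{11} = 5065  p_{12} = 11827.

11827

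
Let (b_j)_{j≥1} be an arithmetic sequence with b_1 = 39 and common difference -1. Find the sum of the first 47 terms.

752

b_j = 39 + (j - 1)·(-1).
b_{47} = -7; S = 47·(39 + (-7))/2 = 752.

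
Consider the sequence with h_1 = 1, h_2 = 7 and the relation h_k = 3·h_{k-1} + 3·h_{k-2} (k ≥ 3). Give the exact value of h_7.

Iterate the recurrence:
h_3 = 24; h_4 = 93; h_5 = 351; h_6 = 1332; h_7 = 5049.

5049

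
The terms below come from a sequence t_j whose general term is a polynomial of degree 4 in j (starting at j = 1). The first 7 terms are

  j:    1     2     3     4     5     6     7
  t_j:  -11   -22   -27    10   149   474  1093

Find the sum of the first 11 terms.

1st diffs: -11, -5, 37, 139, 325, 619.
2nd diffs: 6, 42, 102, 186, 294.
3rd diffs: 36, 60, 84, 108.
4th diffs: 24, 24, 24 (constant).
Newton forward-difference form: t_j = -11 + (-11)·C(j-1,1) + 6·C(j-1,2) + 36·C(j-1,3) + 24·C(j-1,4).
Continuing: 2138, 3765, 6154, 9509.
Summing j = 1..11 (11 terms) gives 23232.

23232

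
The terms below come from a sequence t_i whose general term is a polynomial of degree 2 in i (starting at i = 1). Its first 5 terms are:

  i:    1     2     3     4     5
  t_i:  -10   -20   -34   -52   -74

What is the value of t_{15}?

1st diffs: -10, -14, -18, -22.
2nd diffs: -4, -4, -4 (constant).
Newton forward-difference form: t_i = -10 + (-10)·C(i-1,1) + (-4)·C(i-1,2).
At i = 15: i-1 = 14, so t_{15} = -10 - 140 - 364 = -514.

-514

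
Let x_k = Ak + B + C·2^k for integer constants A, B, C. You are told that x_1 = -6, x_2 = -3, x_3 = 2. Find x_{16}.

The three given values yield: A + B + 2C = -6; 2A + B + 4C = -3; 3A + B + 8C = 2.
Subtracting the first from the second: A + 2C = 3.
Subtracting the second from the third: A + 4C = 5.
Solving: C = 1, A = 1, then B = -9.
Therefore x_{16} = 16 + (-9) + 1·65536 = 65543.

65543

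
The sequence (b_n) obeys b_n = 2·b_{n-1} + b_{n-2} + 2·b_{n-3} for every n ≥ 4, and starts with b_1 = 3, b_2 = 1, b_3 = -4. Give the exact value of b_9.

-284

Compute successive terms:
b_4 = -1  b_5 = -4  b_6 = -17  b_7 = -40  b_8 = -105  b_9 = -284.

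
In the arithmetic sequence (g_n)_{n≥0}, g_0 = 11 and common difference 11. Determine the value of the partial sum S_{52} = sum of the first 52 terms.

g_n = 11 + (n - 0)·11.
g_{51} = 572; S = 52·(11 + 572)/2 = 15158.

15158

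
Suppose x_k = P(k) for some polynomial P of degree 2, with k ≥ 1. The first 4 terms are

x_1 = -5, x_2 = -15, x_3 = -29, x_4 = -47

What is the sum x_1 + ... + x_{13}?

1st diffs: -10, -14, -18.
2nd diffs: -4, -4 (constant).
Newton forward-difference form: x_k = -5 + (-10)·C(k-1,1) + (-4)·C(k-1,2).
Continuing: …, -69, -95, -125, -159, …, x_{13} = -389.
Summing k = 1..13 (13 terms) gives -1989.

-1989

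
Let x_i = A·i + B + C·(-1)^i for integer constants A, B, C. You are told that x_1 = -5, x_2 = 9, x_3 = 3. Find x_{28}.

113

Write the equations: A + B - C = -5; 2A + B + C = 9; 3A + B - C = 3.
Subtracting the first from the second: A + 2C = 14.
Subtracting the second from the third: A - 2C = -6.
Solving: C = 5, A = 4, then B = -4.
Therefore x_{28} = 112 + (-4) + 5·1 = 113.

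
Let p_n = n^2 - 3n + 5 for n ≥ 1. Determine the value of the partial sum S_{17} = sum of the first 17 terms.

1411

Over n = 1..17: Σn = 153, Σn² = 1785.
Total = (1)·1785 + (-3)·153 + (5)·17 = 1411.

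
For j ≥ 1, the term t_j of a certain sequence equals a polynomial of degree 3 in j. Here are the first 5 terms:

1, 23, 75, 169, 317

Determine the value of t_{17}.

10673

1st diffs: 22, 52, 94, 148.
2nd diffs: 30, 42, 54.
3rd diffs: 12, 12 (constant).
Newton forward-difference form: t_j = 1 + 22·C(j-1,1) + 30·C(j-1,2) + 12·C(j-1,3).
At j = 17: j-1 = 16, so t_{17} = 1 + 352 + 3600 + 6720 = 10673.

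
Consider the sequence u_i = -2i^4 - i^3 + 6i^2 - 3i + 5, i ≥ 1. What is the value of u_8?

-8339

u_8 = -2·8^4 - 1·8^3 + 6·8^2 - 3·8 + 5 = -8339.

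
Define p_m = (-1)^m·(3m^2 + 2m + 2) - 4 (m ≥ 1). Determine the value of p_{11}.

(-1)^11 = -1; 3m^2 + 2m + 2 at m=11 is 387; so p_{11} = -391.

-391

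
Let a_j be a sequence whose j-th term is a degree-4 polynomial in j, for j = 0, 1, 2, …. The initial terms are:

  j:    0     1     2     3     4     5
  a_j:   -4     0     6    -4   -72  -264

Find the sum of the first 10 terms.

-9448

1st diffs: 4, 6, -10, -68, -192.
2nd diffs: 2, -16, -58, -124.
3rd diffs: -18, -42, -66.
4th diffs: -24, -24 (constant).
Newton forward-difference form: a_j = -4 + 4·C(j,1) + 2·C(j,2) + (-18)·C(j,3) + (-24)·C(j,4).
Continuing: -670, -1404, -2604, -4432.
Summing j = 0..9 (10 terms) gives -9448.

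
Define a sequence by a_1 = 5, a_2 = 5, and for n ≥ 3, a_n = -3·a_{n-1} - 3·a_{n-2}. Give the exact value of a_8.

-135

Iterate the recurrence:
a_3 = -30; a_4 = 75; a_5 = -135; a_6 = 180; a_7 = -135; a_8 = -135.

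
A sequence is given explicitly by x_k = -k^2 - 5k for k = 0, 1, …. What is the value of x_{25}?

x_{25} = -1·25^2 - 5·25 = -750.

-750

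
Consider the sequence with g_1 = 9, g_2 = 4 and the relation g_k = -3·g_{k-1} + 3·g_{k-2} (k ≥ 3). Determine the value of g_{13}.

6007689

Iterate the recurrence:
g_3 = 15;  g_4 = -33;  g_5 = 144;  …;  g_{10} = -110241;  g_{11} = 417960;  g_{12} = -1584603;  g_{13} = 6007689.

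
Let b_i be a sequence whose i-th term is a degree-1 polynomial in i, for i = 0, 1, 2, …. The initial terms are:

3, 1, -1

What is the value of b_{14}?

1st diffs: -2, -2 (constant).
So b_i = -2i + 3.
Evaluating at i = 14 gives b_{14} = -25.

-25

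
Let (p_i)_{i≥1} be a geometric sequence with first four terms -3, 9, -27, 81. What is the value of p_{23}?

Common ratio r = -3.
p_i = (-3)·(-3)^(i-1).
p_{23} = (-3)·(-3)^22 = -94143178827.

-94143178827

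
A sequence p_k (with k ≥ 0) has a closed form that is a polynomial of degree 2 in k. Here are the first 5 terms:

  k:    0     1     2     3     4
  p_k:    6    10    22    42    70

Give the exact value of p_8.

1st diffs: 4, 12, 20, 28.
2nd diffs: 8, 8, 8 (constant).
So p_k = 4k^2 + 6.
Evaluating at k = 8 gives p_8 = 262.

262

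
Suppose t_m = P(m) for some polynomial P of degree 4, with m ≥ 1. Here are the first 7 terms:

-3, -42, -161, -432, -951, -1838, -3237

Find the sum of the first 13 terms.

1st diffs: -39, -119, -271, -519, -887, -1399.
2nd diffs: -80, -152, -248, -368, -512.
3rd diffs: -72, -96, -120, -144.
4th diffs: -24, -24, -24 (constant).
Newton forward-difference form: t_m = -3 + (-39)·C(m-1,1) + (-80)·C(m-1,2) + (-72)·C(m-1,3) + (-24)·C(m-1,4).
Continuing: …, -5316, -8267, -12306, -17673, …, t_{13} = -33471.
Summing m = 1..13 (13 terms) gives -108329.

-108329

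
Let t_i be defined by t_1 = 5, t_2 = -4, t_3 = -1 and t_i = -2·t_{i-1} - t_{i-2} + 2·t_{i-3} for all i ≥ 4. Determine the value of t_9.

Iterate the recurrence:
t_4 = 16  t_5 = -39  t_6 = 60  t_7 = -49  t_8 = -40  t_9 = 249.

249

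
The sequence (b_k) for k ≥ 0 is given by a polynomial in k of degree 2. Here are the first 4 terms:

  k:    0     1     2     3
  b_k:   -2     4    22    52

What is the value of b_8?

1st diffs: 6, 18, 30.
2nd diffs: 12, 12 (constant).
Newton forward-difference form: b_k = -2 + 6·C(k,1) + 12·C(k,2).
At k = 8: k = 8, so b_8 = -2 + 48 + 336 = 382.

382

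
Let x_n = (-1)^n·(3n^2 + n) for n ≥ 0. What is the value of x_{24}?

1752

(-1)^24 = 1; 3n^2 + n at n=24 is 1752; so x_{24} = 1752.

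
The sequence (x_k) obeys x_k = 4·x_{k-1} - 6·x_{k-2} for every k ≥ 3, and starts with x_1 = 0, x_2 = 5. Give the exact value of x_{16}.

464000

x_3 = 20, x_4 = 50, x_5 = 80, …, x_{13} = 147200, x_{14} = 399680, x_{15} = 715520, x_{16} = 464000.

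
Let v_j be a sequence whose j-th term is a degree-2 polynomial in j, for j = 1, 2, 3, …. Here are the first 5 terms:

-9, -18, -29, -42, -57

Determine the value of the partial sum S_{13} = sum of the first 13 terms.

1st diffs: -9, -11, -13, -15.
2nd diffs: -2, -2, -2 (constant).
So v_j = -j^2 - 6j - 2.
Continuing: …, -74, -93, -114, -137, …, v_{13} = -249.
Summing j = 1..13 (13 terms) gives -1391.

-1391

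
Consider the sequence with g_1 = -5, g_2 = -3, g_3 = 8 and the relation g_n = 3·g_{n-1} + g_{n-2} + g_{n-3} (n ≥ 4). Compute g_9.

7071

Step forward from the initial values:
g_4 = 16; g_5 = 53; g_6 = 183; g_7 = 618; g_8 = 2090; g_9 = 7071.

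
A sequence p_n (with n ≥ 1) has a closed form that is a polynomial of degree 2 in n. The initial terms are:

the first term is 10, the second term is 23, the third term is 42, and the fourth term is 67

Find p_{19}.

1st diffs: 13, 19, 25.
2nd diffs: 6, 6 (constant).
Newton forward-difference form: p_n = 10 + 13·C(n-1,1) + 6·C(n-1,2).
At n = 19: n-1 = 18, so p_{19} = 10 + 234 + 918 = 1162.

1162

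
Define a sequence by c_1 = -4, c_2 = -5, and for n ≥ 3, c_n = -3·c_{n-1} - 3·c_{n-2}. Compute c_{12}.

c_3 = 27; c_4 = -66; c_5 = 117; c_6 = -153; c_7 = 108; c_8 = 135; c_9 = -729; c_{10} = 1782; c_{11} = -3159; c_{12} = 4131.

4131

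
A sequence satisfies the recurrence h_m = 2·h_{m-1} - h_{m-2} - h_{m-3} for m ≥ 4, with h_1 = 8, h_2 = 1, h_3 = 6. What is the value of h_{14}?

Iterate the recurrence:
h_4 = 3, h_5 = -1, h_6 = -11, …, h_{11} = 45, h_{12} = 141, h_{13} = 251, h_{14} = 316.

316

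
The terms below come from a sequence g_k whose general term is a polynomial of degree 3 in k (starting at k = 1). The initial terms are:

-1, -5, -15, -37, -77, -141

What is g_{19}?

1st diffs: -4, -10, -22, -40, -64.
2nd diffs: -6, -12, -18, -24.
3rd diffs: -6, -6, -6 (constant).
So g_k = -k^3 + 3k^2 - 6k + 3.
Evaluating at k = 19 gives g_{19} = -5887.

-5887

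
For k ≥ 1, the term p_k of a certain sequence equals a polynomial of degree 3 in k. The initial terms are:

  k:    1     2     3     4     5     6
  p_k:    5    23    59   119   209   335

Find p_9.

1st diffs: 18, 36, 60, 90, 126.
2nd diffs: 18, 24, 30, 36.
3rd diffs: 6, 6, 6 (constant).
Newton forward-difference form: p_k = 5 + 18·C(k-1,1) + 18·C(k-1,2) + 6·C(k-1,3).
At k = 9: k-1 = 8, so p_9 = 5 + 144 + 504 + 336 = 989.

989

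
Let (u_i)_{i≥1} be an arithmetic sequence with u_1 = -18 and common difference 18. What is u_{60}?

u_i = -18 + (i - 1)·18.
u_{60} = -18 + 59·18 = 1044.

1044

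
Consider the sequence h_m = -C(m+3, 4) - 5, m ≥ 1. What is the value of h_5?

-75

C(8, 4) = 70, so h_5 = -75.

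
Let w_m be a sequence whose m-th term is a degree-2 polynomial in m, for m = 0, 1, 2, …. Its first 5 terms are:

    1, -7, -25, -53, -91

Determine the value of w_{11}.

1st diffs: -8, -18, -28, -38.
2nd diffs: -10, -10, -10 (constant).
Newton forward-difference form: w_m = 1 + (-8)·C(m,1) + (-10)·C(m,2).
At m = 11: m = 11, so w_{11} = 1 - 88 - 550 = -637.

-637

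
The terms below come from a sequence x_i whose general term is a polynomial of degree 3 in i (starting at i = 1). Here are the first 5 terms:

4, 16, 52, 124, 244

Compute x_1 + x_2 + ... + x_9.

3996

1st diffs: 12, 36, 72, 120.
2nd diffs: 24, 36, 48.
3rd diffs: 12, 12 (constant).
Newton forward-difference form: x_i = 4 + 12·C(i-1,1) + 24·C(i-1,2) + 12·C(i-1,3).
Continuing: 424, 676, 1012, 1444.
Summing i = 1..9 (9 terms) gives 3996.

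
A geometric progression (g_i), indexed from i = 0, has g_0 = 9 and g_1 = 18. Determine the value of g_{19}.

Common ratio r = 2.
g_i = 9·2^(i-0).
g_{19} = 9·2^19 = 4718592.

4718592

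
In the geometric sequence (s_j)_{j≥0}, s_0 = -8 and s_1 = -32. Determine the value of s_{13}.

-536870912

Common ratio r = 4.
s_j = (-8)·4^(j-0).
s_{13} = (-8)·4^13 = -536870912.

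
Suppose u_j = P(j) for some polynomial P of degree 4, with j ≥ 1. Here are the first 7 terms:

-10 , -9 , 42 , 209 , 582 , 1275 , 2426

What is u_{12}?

21561

1st diffs: 1, 51, 167, 373, 693, 1151.
2nd diffs: 50, 116, 206, 320, 458.
3rd diffs: 66, 90, 114, 138.
4th diffs: 24, 24, 24 (constant).
So u_j = j^4 + j^3 - 6j^2 - 3j - 3.
Evaluating at j = 12 gives u_{12} = 21561.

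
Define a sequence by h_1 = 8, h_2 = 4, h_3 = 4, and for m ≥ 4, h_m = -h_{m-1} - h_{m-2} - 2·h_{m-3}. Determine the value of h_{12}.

-140

h_4 = -24, h_5 = 12, h_6 = 4, h_7 = 32, h_8 = -60, h_9 = 20, h_{10} = -24, h_{11} = 124, h_{12} = -140.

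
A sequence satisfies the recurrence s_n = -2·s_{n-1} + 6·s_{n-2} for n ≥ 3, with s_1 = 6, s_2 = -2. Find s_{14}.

Compute successive terms:
s_3 = 40  s_4 = -92  s_5 = 424  …  s_{11} = 931456  s_{12} = -3392960  s_{13} = 12374656  s_{14} = -45107072.

-45107072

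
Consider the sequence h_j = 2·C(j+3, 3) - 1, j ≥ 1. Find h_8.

C(11, 3) = 165, so h_8 = 329.

329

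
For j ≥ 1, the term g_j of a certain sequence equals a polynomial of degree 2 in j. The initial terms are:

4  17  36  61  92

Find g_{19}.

1156

1st diffs: 13, 19, 25, 31.
2nd diffs: 6, 6, 6 (constant).
So g_j = 3j^2 + 4j - 3.
Evaluating at j = 19 gives g_{19} = 1156.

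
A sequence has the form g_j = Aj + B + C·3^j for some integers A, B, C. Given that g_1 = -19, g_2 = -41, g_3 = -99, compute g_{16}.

-129140233

At j = 1, 2, 3: A + B + 3C = -19; 2A + B + 9C = -41; 3A + B + 27C = -99.
Subtracting the first from the second: A + 6C = -22.
Subtracting the second from the third: A + 18C = -58.
Solving: C = -3, A = -4, then B = -6.
Therefore g_{16} = -64 + (-6) + (-3)·43046721 = -129140233.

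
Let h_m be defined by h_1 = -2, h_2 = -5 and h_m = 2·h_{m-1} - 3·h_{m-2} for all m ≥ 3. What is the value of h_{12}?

1183

Iterate the recurrence:
h_3 = -4; h_4 = 7; h_5 = 26; h_6 = 31; h_7 = -16; h_8 = -125; h_9 = -202; h_{10} = -29; h_{11} = 548; h_{12} = 1183.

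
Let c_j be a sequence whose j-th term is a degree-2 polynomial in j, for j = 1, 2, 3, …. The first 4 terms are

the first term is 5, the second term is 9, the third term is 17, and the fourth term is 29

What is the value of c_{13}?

317

1st diffs: 4, 8, 12.
2nd diffs: 4, 4 (constant).
Newton forward-difference form: c_j = 5 + 4·C(j-1,1) + 4·C(j-1,2).
At j = 13: j-1 = 12, so c_{13} = 5 + 48 + 264 = 317.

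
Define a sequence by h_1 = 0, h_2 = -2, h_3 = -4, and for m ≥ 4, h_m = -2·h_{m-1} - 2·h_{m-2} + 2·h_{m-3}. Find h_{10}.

-48

Iterate the recurrence:
h_4 = 12  h_5 = -20  h_6 = 8  h_7 = 48  h_8 = -152  h_9 = 224  h_{10} = -48.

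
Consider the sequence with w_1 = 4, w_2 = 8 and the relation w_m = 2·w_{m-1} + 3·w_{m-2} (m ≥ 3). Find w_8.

6560

Applying the relation repeatedly:
w_3 = 28, w_4 = 80, w_5 = 244, w_6 = 728, w_7 = 2188, w_8 = 6560.
(Characteristic roots are 3 and -1.)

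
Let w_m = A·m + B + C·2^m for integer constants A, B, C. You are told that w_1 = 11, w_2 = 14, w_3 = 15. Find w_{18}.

-262046

At m = 1, 2, 3: A + B + 2C = 11; 2A + B + 4C = 14; 3A + B + 8C = 15.
Subtracting the first from the second: A + 2C = 3.
Subtracting the second from the third: A + 4C = 1.
Solving: C = -1, A = 5, then B = 8.
So w_m = 5·m + 8 + (-1)·2^m; at m=18 this is -262046.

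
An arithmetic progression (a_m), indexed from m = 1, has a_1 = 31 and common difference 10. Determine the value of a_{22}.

a_m = 31 + (m - 1)·10.
a_{22} = 31 + 21·10 = 241.

241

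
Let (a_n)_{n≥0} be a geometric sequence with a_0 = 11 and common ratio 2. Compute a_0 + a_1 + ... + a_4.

341

a_n = 11·2^(n-0).
S = 11·(2^5 - 1)/(2 - 1) = 11·(32 - 1)/(1) = 341.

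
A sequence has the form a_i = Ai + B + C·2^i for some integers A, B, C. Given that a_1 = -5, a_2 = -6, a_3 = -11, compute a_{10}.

-2022

At i = 1, 2, 3: A + B + 2C = -5; 2A + B + 4C = -6; 3A + B + 8C = -11.
Subtracting the first from the second: A + 2C = -1.
Subtracting the second from the third: A + 4C = -5.
Solving: C = -2, A = 3, then B = -4.
So a_i = 3·i + (-4) + (-2)·2^i; at i=10 this is -2022.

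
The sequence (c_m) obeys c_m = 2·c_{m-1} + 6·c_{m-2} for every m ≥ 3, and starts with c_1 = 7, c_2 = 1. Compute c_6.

1468

Compute successive terms:
c_3 = 44; c_4 = 94; c_5 = 452; c_6 = 1468.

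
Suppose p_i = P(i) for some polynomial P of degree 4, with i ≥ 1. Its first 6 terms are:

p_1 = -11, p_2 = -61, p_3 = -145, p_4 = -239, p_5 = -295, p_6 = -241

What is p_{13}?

14305

1st diffs: -50, -84, -94, -56, 54.
2nd diffs: -34, -10, 38, 110.
3rd diffs: 24, 48, 72.
4th diffs: 24, 24 (constant).
So p_i = i^4 - 6i^3 - 6i^2 - 5i + 5.
Evaluating at i = 13 gives p_{13} = 14305.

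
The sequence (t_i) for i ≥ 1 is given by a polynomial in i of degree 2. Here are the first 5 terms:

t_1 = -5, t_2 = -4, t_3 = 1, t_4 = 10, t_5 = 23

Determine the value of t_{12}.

1st diffs: 1, 5, 9, 13.
2nd diffs: 4, 4, 4 (constant).
Newton forward-difference form: t_i = -5 + 1·C(i-1,1) + 4·C(i-1,2).
At i = 12: i-1 = 11, so t_{12} = -5 + 11 + 220 = 226.

226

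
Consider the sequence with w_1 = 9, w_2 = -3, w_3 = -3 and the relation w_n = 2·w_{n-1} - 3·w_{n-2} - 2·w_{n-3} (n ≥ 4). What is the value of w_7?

Applying the relation repeatedly:
w_4 = -15  w_5 = -15  w_6 = 21  w_7 = 117.

117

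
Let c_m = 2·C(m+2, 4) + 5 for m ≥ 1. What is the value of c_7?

257

C(9, 4) = 126, so c_7 = 257.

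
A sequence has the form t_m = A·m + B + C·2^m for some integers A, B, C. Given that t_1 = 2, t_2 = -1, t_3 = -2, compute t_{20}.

Plug in m = 1, 2, 3: A + B + 2C = 2; 2A + B + 4C = -1; 3A + B + 8C = -2.
Subtracting the first from the second: A + 2C = -3.
Subtracting the second from the third: A + 4C = -1.
Solving: C = 1, A = -5, then B = 5.
Therefore t_{20} = -100 + 5 + 1·1048576 = 1048481.

1048481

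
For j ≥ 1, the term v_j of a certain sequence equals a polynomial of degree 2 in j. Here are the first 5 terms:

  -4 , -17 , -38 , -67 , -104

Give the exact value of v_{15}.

-914

1st diffs: -13, -21, -29, -37.
2nd diffs: -8, -8, -8 (constant).
So v_j = -4j^2 - j + 1.
Evaluating at j = 15 gives v_{15} = -914.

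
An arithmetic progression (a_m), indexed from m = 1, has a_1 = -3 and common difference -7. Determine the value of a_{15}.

-101

a_m = -3 + (m - 1)·(-7).
a_{15} = -3 + 14·(-7) = -101.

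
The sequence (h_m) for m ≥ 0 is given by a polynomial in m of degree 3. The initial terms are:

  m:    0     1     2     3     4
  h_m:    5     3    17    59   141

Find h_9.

1st diffs: -2, 14, 42, 82.
2nd diffs: 16, 28, 40.
3rd diffs: 12, 12 (constant).
Newton forward-difference form: h_m = 5 + (-2)·C(m,1) + 16·C(m,2) + 12·C(m,3).
At m = 9: m = 9, so h_9 = 5 - 18 + 576 + 1008 = 1571.

1571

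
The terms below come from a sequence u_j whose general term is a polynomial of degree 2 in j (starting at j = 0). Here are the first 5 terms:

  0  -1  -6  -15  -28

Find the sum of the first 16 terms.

1st diffs: -1, -5, -9, -13.
2nd diffs: -4, -4, -4 (constant).
So u_j = -2j^2 + j.
Continuing: …, -45, -66, -91, -120, …, u_{15} = -435.
Summing j = 0..15 (16 terms) gives -2360.

-2360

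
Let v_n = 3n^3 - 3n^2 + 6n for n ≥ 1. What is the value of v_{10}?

v_{10} = 3·10^3 - 3·10^2 + 6·10 = 2760.

2760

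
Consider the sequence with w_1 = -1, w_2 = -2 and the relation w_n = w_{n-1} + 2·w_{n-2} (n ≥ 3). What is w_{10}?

w_3 = -4;  w_4 = -8;  w_5 = -16;  w_6 = -32;  w_7 = -64;  w_8 = -128;  w_9 = -256;  w_{10} = -512.
(Characteristic roots are 2 and -1.)

-512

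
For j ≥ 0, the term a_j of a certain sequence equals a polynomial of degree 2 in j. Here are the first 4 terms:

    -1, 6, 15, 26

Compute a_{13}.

246

1st diffs: 7, 9, 11.
2nd diffs: 2, 2 (constant).
Newton forward-difference form: a_j = -1 + 7·C(j,1) + 2·C(j,2).
At j = 13: j = 13, so a_{13} = -1 + 91 + 156 = 246.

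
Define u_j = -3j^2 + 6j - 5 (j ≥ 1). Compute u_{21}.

u_{21} = -3·21^2 + 6·21 - 5 = -1202.

-1202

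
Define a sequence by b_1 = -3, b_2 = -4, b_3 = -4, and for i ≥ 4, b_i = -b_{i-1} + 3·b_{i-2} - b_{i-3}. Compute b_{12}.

-701

Compute successive terms:
b_4 = -5, b_5 = -3, b_6 = -8, b_7 = 4, b_8 = -25, b_9 = 45, b_{10} = -124, b_{11} = 284, b_{12} = -701.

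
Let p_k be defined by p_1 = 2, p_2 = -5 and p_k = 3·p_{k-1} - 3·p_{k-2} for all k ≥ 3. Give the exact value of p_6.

Step forward from the initial values:
p_3 = -21, p_4 = -48, p_5 = -81, p_6 = -99.

-99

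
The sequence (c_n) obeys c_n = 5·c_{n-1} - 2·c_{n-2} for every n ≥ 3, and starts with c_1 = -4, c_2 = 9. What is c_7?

23497

Applying the relation repeatedly:
c_3 = 53; c_4 = 247; c_5 = 1129; c_6 = 5151; c_7 = 23497.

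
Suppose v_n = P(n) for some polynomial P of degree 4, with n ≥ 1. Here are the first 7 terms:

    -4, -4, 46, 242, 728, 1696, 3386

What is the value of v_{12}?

34426

1st diffs: 0, 50, 196, 486, 968, 1690.
2nd diffs: 50, 146, 290, 482, 722.
3rd diffs: 96, 144, 192, 240.
4th diffs: 48, 48, 48 (constant).
So v_n = 2n^4 - 4n^3 - n^2 + n - 2.
Evaluating at n = 12 gives v_{12} = 34426.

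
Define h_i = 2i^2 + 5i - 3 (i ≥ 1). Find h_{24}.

1269

h_{24} = 2·24^2 + 5·24 - 3 = 1269.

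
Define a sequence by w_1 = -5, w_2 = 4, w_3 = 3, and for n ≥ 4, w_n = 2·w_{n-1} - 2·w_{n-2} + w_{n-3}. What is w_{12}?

-15

Compute successive terms:
w_4 = -7;  w_5 = -16;  w_6 = -15;  w_7 = -5;  w_8 = 4;  w_9 = 3;  w_{10} = -7;  w_{11} = -16;  w_{12} = -15.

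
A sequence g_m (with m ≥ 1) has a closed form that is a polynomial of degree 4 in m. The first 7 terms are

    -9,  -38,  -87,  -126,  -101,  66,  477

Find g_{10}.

4554

1st diffs: -29, -49, -39, 25, 167, 411.
2nd diffs: -20, 10, 64, 142, 244.
3rd diffs: 30, 54, 78, 102.
4th diffs: 24, 24, 24 (constant).
Newton forward-difference form: g_m = -9 + (-29)·C(m-1,1) + (-20)·C(m-1,2) + 30·C(m-1,3) + 24·C(m-1,4).
At m = 10: m-1 = 9, so g_{10} = -9 - 261 - 720 + 2520 + 3024 = 4554.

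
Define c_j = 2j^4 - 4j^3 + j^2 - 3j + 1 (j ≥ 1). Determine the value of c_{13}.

48465

c_{13} = 2·13^4 - 4·13^3 + 1·13^2 - 3·13 + 1 = 48465.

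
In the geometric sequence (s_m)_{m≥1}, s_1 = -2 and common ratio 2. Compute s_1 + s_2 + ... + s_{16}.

-131070

s_m = (-2)·2^(m-1).
S = (-2)·(2^16 - 1)/(2 - 1) = (-2)·(65536 - 1)/(1) = -131070.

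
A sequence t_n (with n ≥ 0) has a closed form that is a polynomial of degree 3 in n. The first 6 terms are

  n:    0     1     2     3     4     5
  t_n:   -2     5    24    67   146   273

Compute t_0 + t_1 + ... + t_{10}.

1st diffs: 7, 19, 43, 79, 127.
2nd diffs: 12, 24, 36, 48.
3rd diffs: 12, 12, 12 (constant).
Newton forward-difference form: t_n = -2 + 7·C(n,1) + 12·C(n,2) + 12·C(n,3).
Continuing: …, 460, 719, 1062, 1501, …, t_{10} = 2048.
Summing n = 0..10 (11 terms) gives 6303.

6303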